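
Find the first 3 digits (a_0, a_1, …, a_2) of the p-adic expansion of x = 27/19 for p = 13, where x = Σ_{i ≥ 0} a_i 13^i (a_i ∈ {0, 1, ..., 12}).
(a_0, …, a_2) = (11, 2, 8)

v_13(27/19) = 0 (numerator and denominator both coprime to 13), so x ∈ ℤ_13^×. Compute digits iteratively via a_i = x_i mod 13, x_{i+1} = (x_i − a_i)/13, with x_0 = x:
  x_0 = 27/19;  a_0 = 11;  x_1 = (x_0 − 11)/13 = -14/19
  x_1 = -14/19;  a_1 = 2;  x_2 = (x_1 − 2)/13 = -4/19
  x_2 = -4/19;  a_2 = 8;  x_3 = (x_2 − 8)/13 = -12/19
Digits: (11, 2, 8).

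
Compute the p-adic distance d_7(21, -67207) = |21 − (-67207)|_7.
d_7(21, -67207) = 1/16807

Step 1 — x − y = 21 − (-67207) = 67228. Step 2 — v_7(67228) = 5 (factor: 67228 = (7^5 · 4); the sign does not affect v_p). Step 3 — |x − y|_7 = 7^{-5} = 1/16807.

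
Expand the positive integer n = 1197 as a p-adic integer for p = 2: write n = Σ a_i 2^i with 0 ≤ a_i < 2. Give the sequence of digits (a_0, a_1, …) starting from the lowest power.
(a_0, a_1, …) = (1, 0, 1, 1, 0, 1, 0, 1, 0, 0, 1)

Repeated division by 2 gives the digits low-to-high: 1197 = 1 + 1·2^2 + 1·2^3 + 1·2^5 + 1·2^7 + 1·2^10. Digit sequence: (1, 0, 1, 1, 0, 1, 0, 1, 0, 0, 1).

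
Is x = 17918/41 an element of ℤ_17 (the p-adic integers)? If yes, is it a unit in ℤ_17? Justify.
x ∈ ℤ_17 but not a unit; v_17(x) = 2 > 0

ℤ_17 = {x ∈ ℚ_17 : v_17(x) ≥ 0} and ℤ_17^× = {x ∈ ℤ_17 : v_17(x) = 0}. Here v_17(17918/41) = v_17(num) − v_17(den) = 2; compare against these criteria.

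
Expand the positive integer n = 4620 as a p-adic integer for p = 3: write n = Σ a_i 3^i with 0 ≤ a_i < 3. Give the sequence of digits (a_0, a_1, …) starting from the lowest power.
(a_0, a_1, …) = (0, 1, 0, 0, 0, 1, 0, 2)

Repeated division by 3 gives the digits low-to-high: 4620 = 1·3^1 + 1·3^5 + 2·3^7. Digit sequence: (0, 1, 0, 0, 0, 1, 0, 2).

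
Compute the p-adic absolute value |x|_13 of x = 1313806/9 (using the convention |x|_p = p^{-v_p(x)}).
|1313806/9|_13 = 1/28561

Step 1 — compute v_13(x) by factoring powers of 13 out of the numerator and denominator: v_13(1313806/9) = 4. Step 2 — apply |x|_p = p^{-v_p(x)} = 13^{-4} = 1/28561.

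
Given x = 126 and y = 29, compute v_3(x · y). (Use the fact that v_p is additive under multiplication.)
v_3(3654) = 2

v_p(x) = 2 (factor: 126 = 3^2 · 14); v_p(y) = 0 (factor: 29 = 3^0 · 29). Additivity: v_p(xy) = v_p(x) + v_p(y) = 2 + 0 = 2. (Direct check: xy = 3654 = 3^2 · (406).)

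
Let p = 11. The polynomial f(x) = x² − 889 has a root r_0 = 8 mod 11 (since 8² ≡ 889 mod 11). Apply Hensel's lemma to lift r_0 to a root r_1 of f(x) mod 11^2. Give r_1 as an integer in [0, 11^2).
r_1 = 52 (mod 121)

Hensel's recurrence: r_{i+1} = r_i − f(r_i)·(f′(r_i))^{-1} mod 11^{i+2}, with f′(x) = 2x. Iterate:
  r_0 = 8 (mod 11)
  r_1 = 52 (mod 121)
Final: r_1 = 52, and one checks f(r_1) ≡ 0 mod 11^2.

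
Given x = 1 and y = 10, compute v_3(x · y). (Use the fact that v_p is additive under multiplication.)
v_3(10) = 0

v_p(x) = 0 (factor: 1 = 3^0 · 1); v_p(y) = 0 (factor: 10 = 3^0 · 10). Additivity: v_p(xy) = v_p(x) + v_p(y) = 0 + 0 = 0. (Direct check: xy = 10 = 3^0 · (10).)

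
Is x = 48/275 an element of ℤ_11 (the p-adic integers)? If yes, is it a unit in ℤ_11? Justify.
x ∉ ℤ_11 (v_11(x) = -1 < 0)

ℤ_11 = {x ∈ ℚ_11 : v_11(x) ≥ 0} and ℤ_11^× = {x ∈ ℤ_11 : v_11(x) = 0}. Here v_11(48/275) = v_11(num) − v_11(den) = -1; compare against these criteria.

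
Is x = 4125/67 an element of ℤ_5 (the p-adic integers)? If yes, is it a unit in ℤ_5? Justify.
x ∈ ℤ_5 but not a unit; v_5(x) = 3 > 0

ℤ_5 = {x ∈ ℚ_5 : v_5(x) ≥ 0} and ℤ_5^× = {x ∈ ℤ_5 : v_5(x) = 0}. Here v_5(4125/67) = v_5(num) − v_5(den) = 3; compare against these criteria.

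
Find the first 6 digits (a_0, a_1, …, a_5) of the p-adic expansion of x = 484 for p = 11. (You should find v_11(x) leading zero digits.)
(a_0, …, a_5) = (0, 0, 4, 0, 0, 0)

v_11(484) = 2, so a_0 = ... = a_1 = 0. Factor out: x = 11^2 · u with u = 4 a unit in ℤ_11. Expand u iteratively via a_{v+i} = u_i mod 11, u_{i+1} = (u_i − a_{v+i})/11:
  u_0 = 4;  a_2 = 4;  u_1 = (u_0 − 4)/11 = 0
  u_1 = 0;  a_3 = 0;  u_2 = (u_1 − 0)/11 = 0
  u_2 = 0;  a_4 = 0;  u_3 = (u_2 − 0)/11 = 0
  u_3 = 0;  a_5 = 0;  u_4 = (u_3 − 0)/11 = 0
Digits: (0, 0, 4, 0, 0, 0).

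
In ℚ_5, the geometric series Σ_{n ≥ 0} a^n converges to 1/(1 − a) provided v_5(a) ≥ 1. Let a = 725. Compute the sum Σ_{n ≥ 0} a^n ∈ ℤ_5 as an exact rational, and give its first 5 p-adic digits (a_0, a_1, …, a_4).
Σ a^n = 1/(1 − a) = -1/724;  first 5 digits = (1, 0, 4, 0, 2)

v_5(a) = 2 ≥ 1, so the series converges in ℤ_5 to 1/(1 − a) = 1/(1 − 725) = -1/724. Expand this rational in ℤ_5: compute digits iteratively via d_i = x_i mod 5, x_{i+1} = (x_i − d_i)/5. The first 5 digits are (1, 0, 4, 0, 2).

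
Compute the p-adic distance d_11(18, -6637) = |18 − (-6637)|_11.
d_11(18, -6637) = 1/1331

Step 1 — x − y = 18 − (-6637) = 6655. Step 2 — v_11(6655) = 3 (factor: 6655 = (11^3 · 5); the sign does not affect v_p). Step 3 — |x − y|_11 = 11^{-3} = 1/1331.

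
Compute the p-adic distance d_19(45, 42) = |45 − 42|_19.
d_19(45, 42) = 1

Step 1 — x − y = 45 − 42 = 3. Step 2 — v_19(3) = 0 (factor: 3 = (19^0 · 3); the sign does not affect v_p). Step 3 — |x − y|_19 = 19^{0} = 1.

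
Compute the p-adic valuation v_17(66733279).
v_17(66733279) = 5

v_17(n) is the largest exponent k such that 17^k divides n. Factor out: 66733279 = 17^5 · 47. (Sign doesn't affect v_p.) So v_17(66733279) = 5.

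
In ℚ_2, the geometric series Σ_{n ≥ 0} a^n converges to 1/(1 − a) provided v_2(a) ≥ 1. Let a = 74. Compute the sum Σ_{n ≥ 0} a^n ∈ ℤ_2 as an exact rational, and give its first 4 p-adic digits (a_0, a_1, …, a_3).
Σ a^n = 1/(1 − a) = -1/73;  first 4 digits = (1, 1, 1, 0)

v_2(a) = 1 ≥ 1, so the series converges in ℤ_2 to 1/(1 − a) = 1/(1 − 74) = -1/73. Expand this rational in ℤ_2: compute digits iteratively via d_i = x_i mod 2, x_{i+1} = (x_i − d_i)/2. The first 4 digits are (1, 1, 1, 0).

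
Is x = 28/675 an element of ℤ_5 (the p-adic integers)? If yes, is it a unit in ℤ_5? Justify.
x ∉ ℤ_5 (v_5(x) = -2 < 0)

ℤ_5 = {x ∈ ℚ_5 : v_5(x) ≥ 0} and ℤ_5^× = {x ∈ ℤ_5 : v_5(x) = 0}. Here v_5(28/675) = v_5(num) − v_5(den) = -2; compare against these criteria.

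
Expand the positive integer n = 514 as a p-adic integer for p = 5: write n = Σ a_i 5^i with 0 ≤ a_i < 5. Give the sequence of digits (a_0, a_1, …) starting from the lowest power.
(a_0, a_1, …) = (4, 2, 0, 4)

Repeated division by 5 gives the digits low-to-high: 514 = 4 + 2·5^1 + 4·5^3. Digit sequence: (4, 2, 0, 4).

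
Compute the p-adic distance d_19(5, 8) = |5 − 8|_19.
d_19(5, 8) = 1

Step 1 — x − y = 5 − 8 = -3. Step 2 — v_19(-3) = 0 (factor: -3 = −(19^0 · 3); the sign does not affect v_p). Step 3 — |x − y|_19 = 19^{0} = 1.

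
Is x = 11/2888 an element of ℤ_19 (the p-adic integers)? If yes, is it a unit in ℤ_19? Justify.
x ∉ ℤ_19 (v_19(x) = -2 < 0)

ℤ_19 = {x ∈ ℚ_19 : v_19(x) ≥ 0} and ℤ_19^× = {x ∈ ℤ_19 : v_19(x) = 0}. Here v_19(11/2888) = v_19(num) − v_19(den) = -2; compare against these criteria.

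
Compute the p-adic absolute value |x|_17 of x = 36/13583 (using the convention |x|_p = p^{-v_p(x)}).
|36/13583|_17 = 289

Step 1 — compute v_17(x) by factoring powers of 17 out of the numerator and denominator: v_17(36/13583) = -2. Step 2 — apply |x|_p = p^{-v_p(x)} = 17^{2} = 289.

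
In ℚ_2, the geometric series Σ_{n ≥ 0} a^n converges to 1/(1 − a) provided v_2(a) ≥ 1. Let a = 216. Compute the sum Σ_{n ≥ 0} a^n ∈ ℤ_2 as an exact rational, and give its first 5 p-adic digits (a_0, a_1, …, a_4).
Σ a^n = 1/(1 − a) = -1/215;  first 5 digits = (1, 0, 0, 1, 1)

v_2(a) = 3 ≥ 1, so the series converges in ℤ_2 to 1/(1 − a) = 1/(1 − 216) = -1/215. Expand this rational in ℤ_2: compute digits iteratively via d_i = x_i mod 2, x_{i+1} = (x_i − d_i)/2. The first 5 digits are (1, 0, 0, 1, 1).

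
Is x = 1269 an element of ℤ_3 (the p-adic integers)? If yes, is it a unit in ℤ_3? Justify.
x ∈ ℤ_3 but not a unit; v_3(x) = 3 > 0

ℤ_3 = {x ∈ ℚ_3 : v_3(x) ≥ 0} and ℤ_3^× = {x ∈ ℤ_3 : v_3(x) = 0}. Here v_3(1269) = v_3(num) − v_3(den) = 3; compare against these criteria.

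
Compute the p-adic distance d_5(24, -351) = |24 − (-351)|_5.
d_5(24, -351) = 1/125

Step 1 — x − y = 24 − (-351) = 375. Step 2 — v_5(375) = 3 (factor: 375 = (5^3 · 3); the sign does not affect v_p). Step 3 — |x − y|_5 = 5^{-3} = 1/125.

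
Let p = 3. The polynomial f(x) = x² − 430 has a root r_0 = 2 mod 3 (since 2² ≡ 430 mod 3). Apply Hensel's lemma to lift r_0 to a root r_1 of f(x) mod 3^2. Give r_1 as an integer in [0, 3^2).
r_1 = 5 (mod 9)

Hensel's recurrence: r_{i+1} = r_i − f(r_i)·(f′(r_i))^{-1} mod 3^{i+2}, with f′(x) = 2x. Iterate:
  r_0 = 2 (mod 3)
  r_1 = 5 (mod 9)
Final: r_1 = 5, and one checks f(r_1) ≡ 0 mod 3^2.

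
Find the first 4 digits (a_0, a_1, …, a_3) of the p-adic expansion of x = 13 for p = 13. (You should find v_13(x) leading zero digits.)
(a_0, …, a_3) = (0, 1, 0, 0)

v_13(13) = 1, so a_0 = ... = a_0 = 0. Factor out: x = 13^1 · u with u = 1 a unit in ℤ_13. Expand u iteratively via a_{v+i} = u_i mod 13, u_{i+1} = (u_i − a_{v+i})/13:
  u_0 = 1;  a_1 = 1;  u_1 = (u_0 − 1)/13 = 0
  u_1 = 0;  a_2 = 0;  u_2 = (u_1 − 0)/13 = 0
  u_2 = 0;  a_3 = 0;  u_3 = (u_2 − 0)/13 = 0
Digits: (0, 1, 0, 0).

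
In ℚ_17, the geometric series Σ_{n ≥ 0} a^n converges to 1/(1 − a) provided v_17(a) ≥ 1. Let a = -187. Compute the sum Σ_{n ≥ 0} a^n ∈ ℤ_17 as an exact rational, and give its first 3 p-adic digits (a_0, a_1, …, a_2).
Σ a^n = 1/(1 − a) = 1/188;  first 3 digits = (1, 6, 1)

v_17(a) = 1 ≥ 1, so the series converges in ℤ_17 to 1/(1 − a) = 1/(1 − (-187)) = 1/188. Expand this rational in ℤ_17: compute digits iteratively via d_i = x_i mod 17, x_{i+1} = (x_i − d_i)/17. The first 3 digits are (1, 6, 1).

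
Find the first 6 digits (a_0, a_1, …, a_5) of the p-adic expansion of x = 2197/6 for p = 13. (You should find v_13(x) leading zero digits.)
(a_0, …, a_5) = (0, 0, 0, 11, 10, 10)

v_13(2197/6) = 3, so a_0 = ... = a_2 = 0. Factor out: x = 13^3 · u with u = 1/6 a unit in ℤ_13. Expand u iteratively via a_{v+i} = u_i mod 13, u_{i+1} = (u_i − a_{v+i})/13:
  u_0 = 1/6;  a_3 = 11;  u_1 = (u_0 − 11)/13 = -5/6
  u_1 = -5/6;  a_4 = 10;  u_2 = (u_1 − 10)/13 = -5/6
  u_2 = -5/6;  a_5 = 10;  u_3 = (u_2 − 10)/13 = -5/6
Digits: (0, 0, 0, 11, 10, 10).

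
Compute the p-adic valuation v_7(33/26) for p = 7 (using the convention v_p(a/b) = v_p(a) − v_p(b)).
v_7(33/26) = 0

Factor powers of 7 from the numerator and denominator of the reduced fraction: 33 = 7^0 · 33 and 26 = 7^0 · 26. Apply v_p(a/b) = v_p(a) − v_p(b): v_7(33/26) = 0 − 0 = 0.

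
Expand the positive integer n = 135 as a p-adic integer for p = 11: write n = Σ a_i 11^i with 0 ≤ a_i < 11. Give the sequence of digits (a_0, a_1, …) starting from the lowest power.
(a_0, a_1, …) = (3, 1, 1)

Repeated division by 11 gives the digits low-to-high: 135 = 3 + 1·11^1 + 1·11^2. Digit sequence: (3, 1, 1).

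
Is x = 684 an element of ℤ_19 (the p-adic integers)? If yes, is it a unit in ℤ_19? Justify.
x ∈ ℤ_19 but not a unit; v_19(x) = 1 > 0

ℤ_19 = {x ∈ ℚ_19 : v_19(x) ≥ 0} and ℤ_19^× = {x ∈ ℤ_19 : v_19(x) = 0}. Here v_19(684) = v_19(num) − v_19(den) = 1; compare against these criteria.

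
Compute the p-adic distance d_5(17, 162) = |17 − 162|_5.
d_5(17, 162) = 1/5

Step 1 — x − y = 17 − 162 = -145. Step 2 — v_5(-145) = 1 (factor: -145 = −(5^1 · 29); the sign does not affect v_p). Step 3 — |x − y|_5 = 5^{-1} = 1/5.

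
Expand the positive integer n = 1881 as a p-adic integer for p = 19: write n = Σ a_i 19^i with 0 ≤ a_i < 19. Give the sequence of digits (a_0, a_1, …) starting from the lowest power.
(a_0, a_1, …) = (0, 4, 5)

Repeated division by 19 gives the digits low-to-high: 1881 = 4·19^1 + 5·19^2. Digit sequence: (0, 4, 5).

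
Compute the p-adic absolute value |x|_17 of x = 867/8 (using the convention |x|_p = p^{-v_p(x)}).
|867/8|_17 = 1/289

Step 1 — compute v_17(x) by factoring powers of 17 out of the numerator and denominator: v_17(867/8) = 2. Step 2 — apply |x|_p = p^{-v_p(x)} = 17^{-2} = 1/289.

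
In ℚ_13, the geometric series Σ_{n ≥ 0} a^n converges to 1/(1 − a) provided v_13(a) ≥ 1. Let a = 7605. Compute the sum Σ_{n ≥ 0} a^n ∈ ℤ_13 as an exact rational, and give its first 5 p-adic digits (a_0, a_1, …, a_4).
Σ a^n = 1/(1 − a) = -1/7604;  first 5 digits = (1, 0, 6, 3, 10)

v_13(a) = 2 ≥ 1, so the series converges in ℤ_13 to 1/(1 − a) = 1/(1 − 7605) = -1/7604. Expand this rational in ℤ_13: compute digits iteratively via d_i = x_i mod 13, x_{i+1} = (x_i − d_i)/13. The first 5 digits are (1, 0, 6, 3, 10).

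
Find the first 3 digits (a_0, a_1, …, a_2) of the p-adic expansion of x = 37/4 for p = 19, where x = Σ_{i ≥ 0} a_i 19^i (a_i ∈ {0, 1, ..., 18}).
(a_0, …, a_2) = (14, 14, 4)

v_19(37/4) = 0 (numerator and denominator both coprime to 19), so x ∈ ℤ_19^×. Compute digits iteratively via a_i = x_i mod 19, x_{i+1} = (x_i − a_i)/19, with x_0 = x:
  x_0 = 37/4;  a_0 = 14;  x_1 = (x_0 − 14)/19 = -1/4
  x_1 = -1/4;  a_1 = 14;  x_2 = (x_1 − 14)/19 = -3/4
  x_2 = -3/4;  a_2 = 4;  x_3 = (x_2 − 4)/19 = -1/4
Digits: (14, 14, 4).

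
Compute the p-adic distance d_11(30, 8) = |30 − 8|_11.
d_11(30, 8) = 1/11

Step 1 — x − y = 30 − 8 = 22. Step 2 — v_11(22) = 1 (factor: 22 = (11^1 · 2); the sign does not affect v_p). Step 3 — |x − y|_11 = 11^{-1} = 1/11.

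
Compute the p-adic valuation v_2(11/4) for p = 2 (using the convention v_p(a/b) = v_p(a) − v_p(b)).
v_2(11/4) = -2

Factor powers of 2 from the numerator and denominator of the reduced fraction: 11 = 2^0 · 11 and 4 = 2^2 · 1. Apply v_p(a/b) = v_p(a) − v_p(b): v_2(11/4) = 0 − 2 = -2.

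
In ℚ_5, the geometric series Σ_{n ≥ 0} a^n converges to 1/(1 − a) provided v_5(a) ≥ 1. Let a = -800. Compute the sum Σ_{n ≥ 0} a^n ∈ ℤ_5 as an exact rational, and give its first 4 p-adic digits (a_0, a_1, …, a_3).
Σ a^n = 1/(1 − a) = 1/801;  first 4 digits = (1, 0, 3, 3)

v_5(a) = 2 ≥ 1, so the series converges in ℤ_5 to 1/(1 − a) = 1/(1 − (-800)) = 1/801. Expand this rational in ℤ_5: compute digits iteratively via d_i = x_i mod 5, x_{i+1} = (x_i − d_i)/5. The first 4 digits are (1, 0, 3, 3).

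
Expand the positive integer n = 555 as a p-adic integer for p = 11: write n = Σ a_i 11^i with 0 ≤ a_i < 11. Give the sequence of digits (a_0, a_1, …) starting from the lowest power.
(a_0, a_1, …) = (5, 6, 4)

Repeated division by 11 gives the digits low-to-high: 555 = 5 + 6·11^1 + 4·11^2. Digit sequence: (5, 6, 4).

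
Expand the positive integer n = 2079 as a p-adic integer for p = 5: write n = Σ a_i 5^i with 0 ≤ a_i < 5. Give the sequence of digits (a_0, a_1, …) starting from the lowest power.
(a_0, a_1, …) = (4, 0, 3, 1, 3)

Repeated division by 5 gives the digits low-to-high: 2079 = 4 + 3·5^2 + 1·5^3 + 3·5^4. Digit sequence: (4, 0, 3, 1, 3).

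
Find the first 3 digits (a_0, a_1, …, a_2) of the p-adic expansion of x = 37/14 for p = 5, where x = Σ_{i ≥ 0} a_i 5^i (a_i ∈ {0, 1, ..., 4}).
(a_0, …, a_2) = (3, 1, 3)

v_5(37/14) = 0 (numerator and denominator both coprime to 5), so x ∈ ℤ_5^×. Compute digits iteratively via a_i = x_i mod 5, x_{i+1} = (x_i − a_i)/5, with x_0 = x:
  x_0 = 37/14;  a_0 = 3;  x_1 = (x_0 − 3)/5 = -1/14
  x_1 = -1/14;  a_1 = 1;  x_2 = (x_1 − 1)/5 = -3/14
  x_2 = -3/14;  a_2 = 3;  x_3 = (x_2 − 3)/5 = -9/14
Digits: (3, 1, 3).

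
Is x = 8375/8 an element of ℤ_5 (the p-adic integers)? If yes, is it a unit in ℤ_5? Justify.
x ∈ ℤ_5 but not a unit; v_5(x) = 3 > 0

ℤ_5 = {x ∈ ℚ_5 : v_5(x) ≥ 0} and ℤ_5^× = {x ∈ ℤ_5 : v_5(x) = 0}. Here v_5(8375/8) = v_5(num) − v_5(den) = 3; compare against these criteria.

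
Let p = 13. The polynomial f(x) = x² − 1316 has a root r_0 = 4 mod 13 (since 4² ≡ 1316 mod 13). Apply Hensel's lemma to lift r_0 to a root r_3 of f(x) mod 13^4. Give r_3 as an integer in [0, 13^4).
r_3 = 12588 (mod 28561)

Hensel's recurrence: r_{i+1} = r_i − f(r_i)·(f′(r_i))^{-1} mod 13^{i+2}, with f′(x) = 2x. Iterate:
  r_0 = 4 (mod 13)
  r_1 = 82 (mod 169)
  r_2 = 1603 (mod 2197)
  r_3 = 12588 (mod 28561)
Final: r_3 = 12588, and one checks f(r_3) ≡ 0 mod 13^4.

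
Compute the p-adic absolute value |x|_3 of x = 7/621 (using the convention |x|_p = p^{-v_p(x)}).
|7/621|_3 = 27

Step 1 — compute v_3(x) by factoring powers of 3 out of the numerator and denominator: v_3(7/621) = -3. Step 2 — apply |x|_p = p^{-v_p(x)} = 3^{3} = 27.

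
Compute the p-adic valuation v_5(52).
v_5(52) = 0

v_5(n) is the largest exponent k such that 5^k divides n. Factor out: 52 = 5^0 · 52. (Sign doesn't affect v_p.) So v_5(52) = 0.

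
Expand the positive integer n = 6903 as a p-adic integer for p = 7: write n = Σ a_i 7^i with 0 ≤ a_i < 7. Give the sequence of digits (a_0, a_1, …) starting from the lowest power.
(a_0, a_1, …) = (1, 6, 0, 6, 2)

Repeated division by 7 gives the digits low-to-high: 6903 = 1 + 6·7^1 + 6·7^3 + 2·7^4. Digit sequence: (1, 6, 0, 6, 2).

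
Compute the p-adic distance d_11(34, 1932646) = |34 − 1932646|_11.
d_11(34, 1932646) = 1/161051

Step 1 — x − y = 34 − 1932646 = -1932612. Step 2 — v_11(-1932612) = 5 (factor: -1932612 = −(11^5 · 12); the sign does not affect v_p). Step 3 — |x − y|_11 = 11^{-5} = 1/161051.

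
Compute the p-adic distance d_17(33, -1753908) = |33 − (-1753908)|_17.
d_17(33, -1753908) = 1/83521

Step 1 — x − y = 33 − (-1753908) = 1753941. Step 2 — v_17(1753941) = 4 (factor: 1753941 = (17^4 · 21); the sign does not affect v_p). Step 3 — |x − y|_17 = 17^{-4} = 1/83521.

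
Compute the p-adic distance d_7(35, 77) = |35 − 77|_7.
d_7(35, 77) = 1/7

Step 1 — x − y = 35 − 77 = -42. Step 2 — v_7(-42) = 1 (factor: -42 = −(7^1 · 6); the sign does not affect v_p). Step 3 — |x − y|_7 = 7^{-1} = 1/7.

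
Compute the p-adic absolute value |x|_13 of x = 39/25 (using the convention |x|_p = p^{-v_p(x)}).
|39/25|_13 = 1/13

Step 1 — compute v_13(x) by factoring powers of 13 out of the numerator and denominator: v_13(39/25) = 1. Step 2 — apply |x|_p = p^{-v_p(x)} = 13^{-1} = 1/13.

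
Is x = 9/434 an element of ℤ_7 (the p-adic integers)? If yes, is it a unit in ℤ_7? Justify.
x ∉ ℤ_7 (v_7(x) = -1 < 0)

ℤ_7 = {x ∈ ℚ_7 : v_7(x) ≥ 0} and ℤ_7^× = {x ∈ ℤ_7 : v_7(x) = 0}. Here v_7(9/434) = v_7(num) − v_7(den) = -1; compare against these criteria.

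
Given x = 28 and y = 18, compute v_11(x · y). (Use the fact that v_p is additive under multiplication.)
v_11(504) = 0

v_p(x) = 0 (factor: 28 = 11^0 · 28); v_p(y) = 0 (factor: 18 = 11^0 · 18). Additivity: v_p(xy) = v_p(x) + v_p(y) = 0 + 0 = 0. (Direct check: xy = 504 = 11^0 · (504).)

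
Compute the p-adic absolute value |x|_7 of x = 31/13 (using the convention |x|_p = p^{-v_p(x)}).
|31/13|_7 = 1

Step 1 — compute v_7(x) by factoring powers of 7 out of the numerator and denominator: v_7(31/13) = 0. Step 2 — apply |x|_p = p^{-v_p(x)} = 7^{0} = 1.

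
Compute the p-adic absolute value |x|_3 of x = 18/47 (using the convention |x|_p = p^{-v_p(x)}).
|18/47|_3 = 1/9

Step 1 — compute v_3(x) by factoring powers of 3 out of the numerator and denominator: v_3(18/47) = 2. Step 2 — apply |x|_p = p^{-v_p(x)} = 3^{-2} = 1/9.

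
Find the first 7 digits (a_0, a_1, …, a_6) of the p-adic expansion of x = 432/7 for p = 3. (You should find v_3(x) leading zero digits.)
(a_0, …, a_6) = (0, 0, 0, 1, 0, 1, 1)

v_3(432/7) = 3, so a_0 = ... = a_2 = 0. Factor out: x = 3^3 · u with u = 16/7 a unit in ℤ_3. Expand u iteratively via a_{v+i} = u_i mod 3, u_{i+1} = (u_i − a_{v+i})/3:
  u_0 = 16/7;  a_3 = 1;  u_1 = (u_0 − 1)/3 = 3/7
  u_1 = 3/7;  a_4 = 0;  u_2 = (u_1 − 0)/3 = 1/7
  u_2 = 1/7;  a_5 = 1;  u_3 = (u_2 − 1)/3 = -2/7
  u_3 = -2/7;  a_6 = 1;  u_4 = (u_3 − 1)/3 = -3/7
Digits: (0, 0, 0, 1, 0, 1, 1).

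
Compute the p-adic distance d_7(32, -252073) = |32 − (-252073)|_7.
d_7(32, -252073) = 1/16807

Step 1 — x − y = 32 − (-252073) = 252105. Step 2 — v_7(252105) = 5 (factor: 252105 = (7^5 · 15); the sign does not affect v_p). Step 3 — |x − y|_7 = 7^{-5} = 1/16807.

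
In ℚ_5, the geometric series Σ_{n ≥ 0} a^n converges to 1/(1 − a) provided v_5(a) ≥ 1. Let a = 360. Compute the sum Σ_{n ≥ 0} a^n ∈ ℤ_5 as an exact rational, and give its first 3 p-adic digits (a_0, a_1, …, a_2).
Σ a^n = 1/(1 − a) = -1/359;  first 3 digits = (1, 2, 3)

v_5(a) = 1 ≥ 1, so the series converges in ℤ_5 to 1/(1 − a) = 1/(1 − 360) = -1/359. Expand this rational in ℤ_5: compute digits iteratively via d_i = x_i mod 5, x_{i+1} = (x_i − d_i)/5. The first 3 digits are (1, 2, 3).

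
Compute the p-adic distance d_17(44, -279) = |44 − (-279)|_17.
d_17(44, -279) = 1/17

Step 1 — x − y = 44 − (-279) = 323. Step 2 — v_17(323) = 1 (factor: 323 = (17^1 · 19); the sign does not affect v_p). Step 3 — |x − y|_17 = 17^{-1} = 1/17.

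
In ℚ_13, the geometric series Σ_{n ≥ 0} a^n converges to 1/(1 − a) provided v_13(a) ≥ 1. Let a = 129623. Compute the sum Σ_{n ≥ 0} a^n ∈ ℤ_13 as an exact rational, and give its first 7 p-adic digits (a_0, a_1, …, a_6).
Σ a^n = 1/(1 − a) = -1/129622;  first 7 digits = (1, 0, 0, 7, 4, 0, 10)

v_13(a) = 3 ≥ 1, so the series converges in ℤ_13 to 1/(1 − a) = 1/(1 − 129623) = -1/129622. Expand this rational in ℤ_13: compute digits iteratively via d_i = x_i mod 13, x_{i+1} = (x_i − d_i)/13. The first 7 digits are (1, 0, 0, 7, 4, 0, 10).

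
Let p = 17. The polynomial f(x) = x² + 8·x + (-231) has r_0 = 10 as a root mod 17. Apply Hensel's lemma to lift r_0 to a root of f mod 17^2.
r_1 = 146 (mod 289)

Hensel: r_{i+1} = r_i − f(r_i)·(f′(r_i))^{-1} mod 17^{i+2}, f′(x) = 2x + 8. Iterate:
  r_0 = 10 (mod 17)
  r_1 = 146 (mod 289)
Final: r = 146 satisfies f(r) ≡ 0 mod 17^2.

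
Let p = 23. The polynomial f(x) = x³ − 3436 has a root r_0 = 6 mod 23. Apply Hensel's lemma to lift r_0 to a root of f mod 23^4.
r_3 = 266691 (mod 279841)

Hensel: r_{i+1} = r_i − f(r_i)/f′(r_i) mod 23^{i+2}, where f′(x) = 3x². Iterate:
  r_0 = 6 (mod 23)
  r_1 = 75 (mod 529)
  r_2 = 11184 (mod 12167)
  r_3 = 266691 (mod 279841)
Final: r = 266691 with f(r) ≡ 0 mod 23^4.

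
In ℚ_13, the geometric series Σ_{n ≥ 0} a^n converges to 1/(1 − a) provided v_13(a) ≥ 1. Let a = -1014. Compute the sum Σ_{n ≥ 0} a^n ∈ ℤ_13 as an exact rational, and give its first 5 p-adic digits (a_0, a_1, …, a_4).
Σ a^n = 1/(1 − a) = 1/1015;  first 5 digits = (1, 0, 7, 12, 9)

v_13(a) = 2 ≥ 1, so the series converges in ℤ_13 to 1/(1 − a) = 1/(1 − (-1014)) = 1/1015. Expand this rational in ℤ_13: compute digits iteratively via d_i = x_i mod 13, x_{i+1} = (x_i − d_i)/13. The first 5 digits are (1, 0, 7, 12, 9).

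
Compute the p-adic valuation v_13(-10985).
v_13(-10985) = 3

v_13(n) is the largest exponent k such that 13^k divides n. Factor out: -10985 = -13^3 · 5. (Sign doesn't affect v_p.) So v_13(-10985) = 3.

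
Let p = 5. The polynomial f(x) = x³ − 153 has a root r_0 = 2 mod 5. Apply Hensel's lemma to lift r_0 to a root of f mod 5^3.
r_2 = 37 (mod 125)

Hensel: r_{i+1} = r_i − f(r_i)/f′(r_i) mod 5^{i+2}, where f′(x) = 3x². Iterate:
  r_0 = 2 (mod 5)
  r_1 = 12 (mod 25)
  r_2 = 37 (mod 125)
Final: r = 37 with f(r) ≡ 0 mod 5^3.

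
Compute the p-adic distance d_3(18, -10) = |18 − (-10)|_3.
d_3(18, -10) = 1

Step 1 — x − y = 18 − (-10) = 28. Step 2 — v_3(28) = 0 (factor: 28 = (3^0 · 28); the sign does not affect v_p). Step 3 — |x − y|_3 = 3^{0} = 1.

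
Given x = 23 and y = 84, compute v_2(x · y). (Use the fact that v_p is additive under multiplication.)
v_2(1932) = 2

v_p(x) = 0 (factor: 23 = 2^0 · 23); v_p(y) = 2 (factor: 84 = 2^2 · 21). Additivity: v_p(xy) = v_p(x) + v_p(y) = 0 + 2 = 2. (Direct check: xy = 1932 = 2^2 · (483).)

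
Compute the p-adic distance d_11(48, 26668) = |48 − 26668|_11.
d_11(48, 26668) = 1/1331

Step 1 — x − y = 48 − 26668 = -26620. Step 2 — v_11(-26620) = 3 (factor: -26620 = −(11^3 · 20); the sign does not affect v_p). Step 3 — |x − y|_11 = 11^{-3} = 1/1331.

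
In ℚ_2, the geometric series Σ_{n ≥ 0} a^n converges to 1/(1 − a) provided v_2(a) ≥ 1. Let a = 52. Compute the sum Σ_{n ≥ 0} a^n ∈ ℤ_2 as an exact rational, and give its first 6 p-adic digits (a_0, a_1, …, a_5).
Σ a^n = 1/(1 − a) = -1/51;  first 6 digits = (1, 0, 1, 0, 0, 0)

v_2(a) = 2 ≥ 1, so the series converges in ℤ_2 to 1/(1 − a) = 1/(1 − 52) = -1/51. Expand this rational in ℤ_2: compute digits iteratively via d_i = x_i mod 2, x_{i+1} = (x_i − d_i)/2. The first 6 digits are (1, 0, 1, 0, 0, 0).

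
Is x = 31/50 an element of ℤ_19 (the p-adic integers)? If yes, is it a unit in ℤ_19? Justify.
x ∈ ℤ_19^× (unit); v_19(x) = 0

ℤ_19 = {x ∈ ℚ_19 : v_19(x) ≥ 0} and ℤ_19^× = {x ∈ ℤ_19 : v_19(x) = 0}. Here v_19(31/50) = v_19(num) − v_19(den) = 0; compare against these criteria.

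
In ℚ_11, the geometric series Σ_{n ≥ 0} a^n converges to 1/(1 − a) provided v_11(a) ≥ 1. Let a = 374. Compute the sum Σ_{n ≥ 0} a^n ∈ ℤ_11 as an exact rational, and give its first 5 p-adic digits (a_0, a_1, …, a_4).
Σ a^n = 1/(1 − a) = -1/373;  first 5 digits = (1, 1, 4, 7, 8)

v_11(a) = 1 ≥ 1, so the series converges in ℤ_11 to 1/(1 − a) = 1/(1 − 374) = -1/373. Expand this rational in ℤ_11: compute digits iteratively via d_i = x_i mod 11, x_{i+1} = (x_i − d_i)/11. The first 5 digits are (1, 1, 4, 7, 8).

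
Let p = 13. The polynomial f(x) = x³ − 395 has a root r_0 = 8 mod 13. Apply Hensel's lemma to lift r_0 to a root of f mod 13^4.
r_3 = 25735 (mod 28561)

Hensel: r_{i+1} = r_i − f(r_i)/f′(r_i) mod 13^{i+2}, where f′(x) = 3x². Iterate:
  r_0 = 8 (mod 13)
  r_1 = 47 (mod 169)
  r_2 = 1568 (mod 2197)
  r_3 = 25735 (mod 28561)
Final: r = 25735 with f(r) ≡ 0 mod 13^4.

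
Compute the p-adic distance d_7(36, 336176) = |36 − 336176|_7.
d_7(36, 336176) = 1/16807

Step 1 — x − y = 36 − 336176 = -336140. Step 2 — v_7(-336140) = 5 (factor: -336140 = −(7^5 · 20); the sign does not affect v_p). Step 3 — |x − y|_7 = 7^{-5} = 1/16807.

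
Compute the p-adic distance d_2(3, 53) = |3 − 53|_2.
d_2(3, 53) = 1/2

Step 1 — x − y = 3 − 53 = -50. Step 2 — v_2(-50) = 1 (factor: -50 = −(2^1 · 25); the sign does not affect v_p). Step 3 — |x − y|_2 = 2^{-1} = 1/2.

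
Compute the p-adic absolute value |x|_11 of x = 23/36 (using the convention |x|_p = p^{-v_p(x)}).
|23/36|_11 = 1

Step 1 — compute v_11(x) by factoring powers of 11 out of the numerator and denominator: v_11(23/36) = 0. Step 2 — apply |x|_p = p^{-v_p(x)} = 11^{0} = 1.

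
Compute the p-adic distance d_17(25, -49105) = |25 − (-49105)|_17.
d_17(25, -49105) = 1/4913

Step 1 — x − y = 25 − (-49105) = 49130. Step 2 — v_17(49130) = 3 (factor: 49130 = (17^3 · 10); the sign does not affect v_p). Step 3 — |x − y|_17 = 17^{-3} = 1/4913.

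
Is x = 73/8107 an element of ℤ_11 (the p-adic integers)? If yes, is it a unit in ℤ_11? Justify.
x ∉ ℤ_11 (v_11(x) = -2 < 0)

ℤ_11 = {x ∈ ℚ_11 : v_11(x) ≥ 0} and ℤ_11^× = {x ∈ ℤ_11 : v_11(x) = 0}. Here v_11(73/8107) = v_11(num) − v_11(den) = -2; compare against these criteria.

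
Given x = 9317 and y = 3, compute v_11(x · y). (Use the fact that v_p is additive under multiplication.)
v_11(27951) = 3

v_p(x) = 3 (factor: 9317 = 11^3 · 7); v_p(y) = 0 (factor: 3 = 11^0 · 3). Additivity: v_p(xy) = v_p(x) + v_p(y) = 3 + 0 = 3. (Direct check: xy = 27951 = 11^3 · (21).)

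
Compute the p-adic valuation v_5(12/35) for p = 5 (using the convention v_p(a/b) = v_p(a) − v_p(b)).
v_5(12/35) = -1

Factor powers of 5 from the numerator and denominator of the reduced fraction: 12 = 5^0 · 12 and 35 = 5^1 · 7. Apply v_p(a/b) = v_p(a) − v_p(b): v_5(12/35) = 0 − 1 = -1.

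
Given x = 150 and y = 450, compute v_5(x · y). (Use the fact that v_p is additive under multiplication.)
v_5(67500) = 4

v_p(x) = 2 (factor: 150 = 5^2 · 6); v_p(y) = 2 (factor: 450 = 5^2 · 18). Additivity: v_p(xy) = v_p(x) + v_p(y) = 2 + 2 = 4. (Direct check: xy = 67500 = 5^4 · (108).)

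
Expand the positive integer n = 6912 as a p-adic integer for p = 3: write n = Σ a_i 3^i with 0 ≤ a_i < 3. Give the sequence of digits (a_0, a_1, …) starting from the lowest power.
(a_0, a_1, …) = (0, 0, 0, 1, 1, 1, 0, 0, 1)

Repeated division by 3 gives the digits low-to-high: 6912 = 1·3^3 + 1·3^4 + 1·3^5 + 1·3^8. Digit sequence: (0, 0, 0, 1, 1, 1, 0, 0, 1).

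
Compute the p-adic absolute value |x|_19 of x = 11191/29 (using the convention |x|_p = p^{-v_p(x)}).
|11191/29|_19 = 1/361

Step 1 — compute v_19(x) by factoring powers of 19 out of the numerator and denominator: v_19(11191/29) = 2. Step 2 — apply |x|_p = p^{-v_p(x)} = 19^{-2} = 1/361.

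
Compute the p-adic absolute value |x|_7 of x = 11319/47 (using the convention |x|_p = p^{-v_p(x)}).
|11319/47|_7 = 1/343

Step 1 — compute v_7(x) by factoring powers of 7 out of the numerator and denominator: v_7(11319/47) = 3. Step 2 — apply |x|_p = p^{-v_p(x)} = 7^{-3} = 1/343.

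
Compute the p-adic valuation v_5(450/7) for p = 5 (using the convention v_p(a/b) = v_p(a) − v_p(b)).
v_5(450/7) = 2

Factor powers of 5 from the numerator and denominator of the reduced fraction: 450 = 5^2 · 18 and 7 = 5^0 · 7. Apply v_p(a/b) = v_p(a) − v_p(b): v_5(450/7) = 2 − 0 = 2.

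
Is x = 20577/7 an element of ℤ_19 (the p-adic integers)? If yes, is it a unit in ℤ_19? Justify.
x ∈ ℤ_19 but not a unit; v_19(x) = 3 > 0

ℤ_19 = {x ∈ ℚ_19 : v_19(x) ≥ 0} and ℤ_19^× = {x ∈ ℤ_19 : v_19(x) = 0}. Here v_19(20577/7) = v_19(num) − v_19(den) = 3; compare against these criteria.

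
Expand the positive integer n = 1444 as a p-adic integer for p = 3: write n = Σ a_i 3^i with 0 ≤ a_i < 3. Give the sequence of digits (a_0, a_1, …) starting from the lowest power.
(a_0, a_1, …) = (1, 1, 1, 2, 2, 2, 1)

Repeated division by 3 gives the digits low-to-high: 1444 = 1 + 1·3^1 + 1·3^2 + 2·3^3 + 2·3^4 + 2·3^5 + 1·3^6. Digit sequence: (1, 1, 1, 2, 2, 2, 1).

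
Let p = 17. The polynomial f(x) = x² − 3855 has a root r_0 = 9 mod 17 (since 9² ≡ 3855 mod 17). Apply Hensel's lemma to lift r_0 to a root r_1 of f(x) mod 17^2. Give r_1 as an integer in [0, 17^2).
r_1 = 26 (mod 289)

Hensel's recurrence: r_{i+1} = r_i − f(r_i)·(f′(r_i))^{-1} mod 17^{i+2}, with f′(x) = 2x. Iterate:
  r_0 = 9 (mod 17)
  r_1 = 26 (mod 289)
Final: r_1 = 26, and one checks f(r_1) ≡ 0 mod 17^2.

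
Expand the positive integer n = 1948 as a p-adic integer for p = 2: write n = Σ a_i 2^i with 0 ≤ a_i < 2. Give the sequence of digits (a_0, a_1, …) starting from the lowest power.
(a_0, a_1, …) = (0, 0, 1, 1, 1, 0, 0, 1, 1, 1, 1)

Repeated division by 2 gives the digits low-to-high: 1948 = 1·2^2 + 1·2^3 + 1·2^4 + 1·2^7 + 1·2^8 + 1·2^9 + 1·2^10. Digit sequence: (0, 0, 1, 1, 1, 0, 0, 1, 1, 1, 1).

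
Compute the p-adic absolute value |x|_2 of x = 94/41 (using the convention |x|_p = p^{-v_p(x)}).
|94/41|_2 = 1/2

Step 1 — compute v_2(x) by factoring powers of 2 out of the numerator and denominator: v_2(94/41) = 1. Step 2 — apply |x|_p = p^{-v_p(x)} = 2^{-1} = 1/2.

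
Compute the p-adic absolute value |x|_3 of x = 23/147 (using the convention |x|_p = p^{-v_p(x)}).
|23/147|_3 = 3

Step 1 — compute v_3(x) by factoring powers of 3 out of the numerator and denominator: v_3(23/147) = -1. Step 2 — apply |x|_p = p^{-v_p(x)} = 3^{1} = 3.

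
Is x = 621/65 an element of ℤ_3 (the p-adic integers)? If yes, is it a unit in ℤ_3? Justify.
x ∈ ℤ_3 but not a unit; v_3(x) = 3 > 0

ℤ_3 = {x ∈ ℚ_3 : v_3(x) ≥ 0} and ℤ_3^× = {x ∈ ℤ_3 : v_3(x) = 0}. Here v_3(621/65) = v_3(num) − v_3(den) = 3; compare against these criteria.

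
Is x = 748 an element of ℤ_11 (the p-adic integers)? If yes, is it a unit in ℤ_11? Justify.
x ∈ ℤ_11 but not a unit; v_11(x) = 1 > 0

ℤ_11 = {x ∈ ℚ_11 : v_11(x) ≥ 0} and ℤ_11^× = {x ∈ ℤ_11 : v_11(x) = 0}. Here v_11(748) = v_11(num) − v_11(den) = 1; compare against these criteria.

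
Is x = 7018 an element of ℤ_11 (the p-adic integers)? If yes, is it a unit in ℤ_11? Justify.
x ∈ ℤ_11 but not a unit; v_11(x) = 2 > 0

ℤ_11 = {x ∈ ℚ_11 : v_11(x) ≥ 0} and ℤ_11^× = {x ∈ ℤ_11 : v_11(x) = 0}. Here v_11(7018) = v_11(num) − v_11(den) = 2; compare against these criteria.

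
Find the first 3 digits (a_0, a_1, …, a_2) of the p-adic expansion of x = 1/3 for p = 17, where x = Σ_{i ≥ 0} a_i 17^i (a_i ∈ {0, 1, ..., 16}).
(a_0, …, a_2) = (6, 11, 5)

v_17(1/3) = 0 (numerator and denominator both coprime to 17), so x ∈ ℤ_17^×. Compute digits iteratively via a_i = x_i mod 17, x_{i+1} = (x_i − a_i)/17, with x_0 = x:
  x_0 = 1/3;  a_0 = 6;  x_1 = (x_0 − 6)/17 = -1/3
  x_1 = -1/3;  a_1 = 11;  x_2 = (x_1 − 11)/17 = -2/3
  x_2 = -2/3;  a_2 = 5;  x_3 = (x_2 − 5)/17 = -1/3
Digits: (6, 11, 5).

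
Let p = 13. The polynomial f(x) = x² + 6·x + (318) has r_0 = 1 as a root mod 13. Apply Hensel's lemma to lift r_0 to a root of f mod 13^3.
r_2 = 1080 (mod 2197)

Hensel: r_{i+1} = r_i − f(r_i)·(f′(r_i))^{-1} mod 13^{i+2}, f′(x) = 2x + 6. Iterate:
  r_0 = 1 (mod 13)
  r_1 = 66 (mod 169)
  r_2 = 1080 (mod 2197)
Final: r = 1080 satisfies f(r) ≡ 0 mod 13^3.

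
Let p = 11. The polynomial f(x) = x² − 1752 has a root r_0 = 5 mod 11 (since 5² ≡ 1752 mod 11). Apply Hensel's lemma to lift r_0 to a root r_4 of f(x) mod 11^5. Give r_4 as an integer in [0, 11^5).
r_4 = 154731 (mod 161051)

Hensel's recurrence: r_{i+1} = r_i − f(r_i)·(f′(r_i))^{-1} mod 11^{i+2}, with f′(x) = 2x. Iterate:
  r_0 = 5 (mod 11)
  r_1 = 93 (mod 121)
  r_2 = 335 (mod 1331)
  r_3 = 8321 (mod 14641)
  r_4 = 154731 (mod 161051)
Final: r_4 = 154731, and one checks f(r_4) ≡ 0 mod 11^5.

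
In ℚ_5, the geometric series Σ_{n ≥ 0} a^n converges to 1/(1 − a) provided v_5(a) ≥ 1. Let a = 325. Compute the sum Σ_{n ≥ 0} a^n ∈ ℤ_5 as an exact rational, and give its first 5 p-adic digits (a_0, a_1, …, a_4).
Σ a^n = 1/(1 − a) = -1/324;  first 5 digits = (1, 0, 3, 2, 4)

v_5(a) = 2 ≥ 1, so the series converges in ℤ_5 to 1/(1 − a) = 1/(1 − 325) = -1/324. Expand this rational in ℤ_5: compute digits iteratively via d_i = x_i mod 5, x_{i+1} = (x_i − d_i)/5. The first 5 digits are (1, 0, 3, 2, 4).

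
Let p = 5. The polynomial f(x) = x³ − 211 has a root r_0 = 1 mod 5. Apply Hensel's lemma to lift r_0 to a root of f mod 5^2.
r_1 = 21 (mod 25)

Hensel: r_{i+1} = r_i − f(r_i)/f′(r_i) mod 5^{i+2}, where f′(x) = 3x². Iterate:
  r_0 = 1 (mod 5)
  r_1 = 21 (mod 25)
Final: r = 21 with f(r) ≡ 0 mod 5^2.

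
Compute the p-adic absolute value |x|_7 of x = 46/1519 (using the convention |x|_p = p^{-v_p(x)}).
|46/1519|_7 = 49

Step 1 — compute v_7(x) by factoring powers of 7 out of the numerator and denominator: v_7(46/1519) = -2. Step 2 — apply |x|_p = p^{-v_p(x)} = 7^{2} = 49.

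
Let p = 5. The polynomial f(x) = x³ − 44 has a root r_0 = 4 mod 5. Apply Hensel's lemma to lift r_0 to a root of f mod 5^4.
r_3 = 239 (mod 625)

Hensel: r_{i+1} = r_i − f(r_i)/f′(r_i) mod 5^{i+2}, where f′(x) = 3x². Iterate:
  r_0 = 4 (mod 5)
  r_1 = 14 (mod 25)
  r_2 = 114 (mod 125)
  r_3 = 239 (mod 625)
Final: r = 239 with f(r) ≡ 0 mod 5^4.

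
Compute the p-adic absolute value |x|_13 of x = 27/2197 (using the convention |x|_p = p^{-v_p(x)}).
|27/2197|_13 = 2197

Step 1 — compute v_13(x) by factoring powers of 13 out of the numerator and denominator: v_13(27/2197) = -3. Step 2 — apply |x|_p = p^{-v_p(x)} = 13^{3} = 2197.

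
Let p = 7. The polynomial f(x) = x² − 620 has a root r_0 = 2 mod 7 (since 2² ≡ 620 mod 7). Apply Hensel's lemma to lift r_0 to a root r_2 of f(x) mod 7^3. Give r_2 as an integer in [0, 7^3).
r_2 = 58 (mod 343)

Hensel's recurrence: r_{i+1} = r_i − f(r_i)·(f′(r_i))^{-1} mod 7^{i+2}, with f′(x) = 2x. Iterate:
  r_0 = 2 (mod 7)
  r_1 = 9 (mod 49)
  r_2 = 58 (mod 343)
Final: r_2 = 58, and one checks f(r_2) ≡ 0 mod 7^3.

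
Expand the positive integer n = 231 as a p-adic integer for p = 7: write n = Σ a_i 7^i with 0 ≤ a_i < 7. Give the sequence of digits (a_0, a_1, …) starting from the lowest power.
(a_0, a_1, …) = (0, 5, 4)

Repeated division by 7 gives the digits low-to-high: 231 = 5·7^1 + 4·7^2. Digit sequence: (0, 5, 4).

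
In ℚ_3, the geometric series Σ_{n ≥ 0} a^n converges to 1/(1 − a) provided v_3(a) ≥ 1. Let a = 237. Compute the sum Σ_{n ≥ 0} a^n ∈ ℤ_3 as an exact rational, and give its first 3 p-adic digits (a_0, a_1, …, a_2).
Σ a^n = 1/(1 − a) = -1/236;  first 3 digits = (1, 1, 0)

v_3(a) = 1 ≥ 1, so the series converges in ℤ_3 to 1/(1 − a) = 1/(1 − 237) = -1/236. Expand this rational in ℤ_3: compute digits iteratively via d_i = x_i mod 3, x_{i+1} = (x_i − d_i)/3. The first 3 digits are (1, 1, 0).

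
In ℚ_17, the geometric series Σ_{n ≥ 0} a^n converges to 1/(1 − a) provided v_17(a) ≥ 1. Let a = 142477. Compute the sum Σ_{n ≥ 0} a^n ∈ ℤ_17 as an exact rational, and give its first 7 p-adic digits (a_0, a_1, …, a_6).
Σ a^n = 1/(1 − a) = -1/142476;  first 7 digits = (1, 0, 0, 12, 1, 0, 8)

v_17(a) = 3 ≥ 1, so the series converges in ℤ_17 to 1/(1 − a) = 1/(1 − 142477) = -1/142476. Expand this rational in ℤ_17: compute digits iteratively via d_i = x_i mod 17, x_{i+1} = (x_i − d_i)/17. The first 7 digits are (1, 0, 0, 12, 1, 0, 8).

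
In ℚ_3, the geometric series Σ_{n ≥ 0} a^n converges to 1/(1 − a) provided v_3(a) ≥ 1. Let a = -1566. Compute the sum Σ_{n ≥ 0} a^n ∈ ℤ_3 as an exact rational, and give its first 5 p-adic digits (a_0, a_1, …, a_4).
Σ a^n = 1/(1 − a) = 1/1567;  first 5 digits = (1, 0, 0, 2, 1)

v_3(a) = 3 ≥ 1, so the series converges in ℤ_3 to 1/(1 − a) = 1/(1 − (-1566)) = 1/1567. Expand this rational in ℤ_3: compute digits iteratively via d_i = x_i mod 3, x_{i+1} = (x_i − d_i)/3. The first 5 digits are (1, 0, 0, 2, 1).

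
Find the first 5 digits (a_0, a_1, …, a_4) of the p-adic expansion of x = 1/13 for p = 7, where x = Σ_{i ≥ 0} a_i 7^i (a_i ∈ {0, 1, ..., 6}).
(a_0, …, a_4) = (6, 4, 2, 5, 3)

v_7(1/13) = 0 (numerator and denominator both coprime to 7), so x ∈ ℤ_7^×. Compute digits iteratively via a_i = x_i mod 7, x_{i+1} = (x_i − a_i)/7, with x_0 = x:
  x_0 = 1/13;  a_0 = 6;  x_1 = (x_0 − 6)/7 = -11/13
  x_1 = -11/13;  a_1 = 4;  x_2 = (x_1 − 4)/7 = -9/13
  x_2 = -9/13;  a_2 = 2;  x_3 = (x_2 − 2)/7 = -5/13
  x_3 = -5/13;  a_3 = 5;  x_4 = (x_3 − 5)/7 = -10/13
  x_4 = -10/13;  a_4 = 3;  x_5 = (x_4 − 3)/7 = -7/13
Digits: (6, 4, 2, 5, 3).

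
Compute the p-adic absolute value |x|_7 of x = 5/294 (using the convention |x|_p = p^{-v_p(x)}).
|5/294|_7 = 49

Step 1 — compute v_7(x) by factoring powers of 7 out of the numerator and denominator: v_7(5/294) = -2. Step 2 — apply |x|_p = p^{-v_p(x)} = 7^{2} = 49.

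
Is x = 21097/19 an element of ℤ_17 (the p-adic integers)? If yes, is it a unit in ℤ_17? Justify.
x ∈ ℤ_17 but not a unit; v_17(x) = 2 > 0

ℤ_17 = {x ∈ ℚ_17 : v_17(x) ≥ 0} and ℤ_17^× = {x ∈ ℤ_17 : v_17(x) = 0}. Here v_17(21097/19) = v_17(num) − v_17(den) = 2; compare against these criteria.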